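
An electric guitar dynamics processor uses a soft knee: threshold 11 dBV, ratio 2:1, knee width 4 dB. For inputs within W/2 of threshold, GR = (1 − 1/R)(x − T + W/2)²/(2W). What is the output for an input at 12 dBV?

x − T + W/2 = 12 − 11 + 2 = 3.
GR = (1 − 1/2) × 3² / 8 = 0.5 × 9 / 8 = 0.5625 dB.
Output = 12 − 0.5625 = 11.4375 dBV.

11.4375 dBV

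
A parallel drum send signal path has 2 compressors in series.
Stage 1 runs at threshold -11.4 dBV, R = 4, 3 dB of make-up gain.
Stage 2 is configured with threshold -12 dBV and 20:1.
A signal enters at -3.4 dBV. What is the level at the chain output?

Stage 1: 8 dB above -11.4 dBV, reduced 4:1 to 2 dB above → -9.4 dBV; +3 dB make-up → -6.4 dBV.
Stage 2: -6.4 dBV is 5.6 dB over -12 dBV; at 20:1 that becomes 0.28 dB over, giving -11.72 dBV.

-11.72 dBV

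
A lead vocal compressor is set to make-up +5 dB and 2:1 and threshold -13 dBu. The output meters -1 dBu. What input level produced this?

1 dBu

Remove make-up: -1 − 5 = -6 dBu.
Post-compression overshoot = -6 − (-13) = 7 dB.
Input overshoot = R × output overshoot = 14 dB → input = -13 + 14 = 1 dBu.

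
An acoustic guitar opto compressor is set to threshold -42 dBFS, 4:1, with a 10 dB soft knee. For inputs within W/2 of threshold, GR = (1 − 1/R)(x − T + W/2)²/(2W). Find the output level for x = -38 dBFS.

-41.0375 dBFS

x − T + W/2 = -38 − (-42) + 5 = 9.
GR = (1 − 1/4) × 9² / 20 = 0.75 × 81 / 20 = 3.0375 dB.
Output = -38 − 3.0375 = -41.0375 dBFS.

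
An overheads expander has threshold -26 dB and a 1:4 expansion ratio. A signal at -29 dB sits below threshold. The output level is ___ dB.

The input is 3 dB below the -26 dB threshold.
A 1:4 expander multiplies undershoot by 4: 3 × 4 = 12 dB below threshold.
Output = -26 − 12 = -38 dB.

-38 dB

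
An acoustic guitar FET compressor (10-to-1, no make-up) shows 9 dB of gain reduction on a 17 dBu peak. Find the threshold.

Input is 10 dB above T (since output overshoot × R = input overshoot: (8 − T)·10 = 17 − T gives T = 7 dBu).
Check: 7 + (17 − 7)/10 = 7 + 1 = 8 dBu. ✓

7 dBu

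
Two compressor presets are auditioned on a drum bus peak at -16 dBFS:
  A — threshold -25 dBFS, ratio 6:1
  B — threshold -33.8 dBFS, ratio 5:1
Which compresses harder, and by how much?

A: overshoot 9 dB → output overshoot 1.5 dB → GR 7.5 dB.
B: overshoot 17.8 dB → output overshoot 3.56 dB → GR 14.24 dB.
B reduces 6.74 dB more.

B, by 6.74 dB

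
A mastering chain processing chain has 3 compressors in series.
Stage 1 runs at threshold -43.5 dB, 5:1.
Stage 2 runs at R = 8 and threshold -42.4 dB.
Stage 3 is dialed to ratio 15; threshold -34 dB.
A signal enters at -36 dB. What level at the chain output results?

Stage 1: -36 dB is 7.5 dB over -43.5 dB; at 5:1 that becomes 1.5 dB over, giving -42 dB.
Stage 2: 0.4 dB above -42.4 dB, reduced 8:1 to 0.05 dB above → -42.35 dB.
Stage 3: -42.35 dB ≤ -34 dB, so stage 3 doesn't engage; output -42.35 dB.

-42.35 dB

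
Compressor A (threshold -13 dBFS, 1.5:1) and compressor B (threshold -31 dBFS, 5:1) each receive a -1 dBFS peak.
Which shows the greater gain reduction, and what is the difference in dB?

A: GR = 12 − 12/1.5 = 4 dB.
B: GR = 30 − 30/5 = 24 dB.
Difference: 20 dB in favour of B.

B, by 20 dB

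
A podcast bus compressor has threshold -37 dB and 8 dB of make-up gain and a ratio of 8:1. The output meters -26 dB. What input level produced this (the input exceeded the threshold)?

-13 dB

Remove make-up: -26 − 8 = -34 dB.
Post-compression overshoot = -34 − (-37) = 3 dB.
Undo the ratio: input overshoot = 3 × 8 = 24 dB, giving input = -13 dB.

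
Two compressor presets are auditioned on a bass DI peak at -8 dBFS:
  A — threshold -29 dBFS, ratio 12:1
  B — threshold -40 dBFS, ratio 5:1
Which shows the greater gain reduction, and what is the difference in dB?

A: GR = 21 − 21/12 = 19.25 dB.
B: GR = 32 − 32/5 = 25.6 dB.
B reduces 6.35 dB more.

B, by 6.35 dB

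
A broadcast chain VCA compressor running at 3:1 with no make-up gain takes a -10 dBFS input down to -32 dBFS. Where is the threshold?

-43 dBFS

Let T be the threshold. Output overshoot = (input overshoot)/R, so -32 − T = (-10 − T)/3.
3·(-32 − T) = -10 − T → 2·T = -96 − (-10) = -86.
T = -86/2 = -43 dBFS.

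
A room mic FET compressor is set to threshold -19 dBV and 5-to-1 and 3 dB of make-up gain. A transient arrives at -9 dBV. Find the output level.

-14 dBV

-9 dBV sits 10 dB over threshold.
The 10 dB excess becomes 2 dB after 5:1 reduction.
That puts the output at -17 dBV; make-up adds 3 dB, giving -14 dBV.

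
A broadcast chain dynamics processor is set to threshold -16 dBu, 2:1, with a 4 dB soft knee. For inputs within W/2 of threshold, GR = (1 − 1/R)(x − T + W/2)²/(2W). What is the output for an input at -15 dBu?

x − T + W/2 = -15 − (-16) + 2 = 3.
GR = (1 − 1/2) × 3² / 8 = 0.5 × 9 / 8 = 0.5625 dB.
Output = -15 − 0.5625 = -15.5625 dBu.

-15.5625 dBu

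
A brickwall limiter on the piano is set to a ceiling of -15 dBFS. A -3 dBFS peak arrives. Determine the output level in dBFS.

-15 dBFS

The limiter clamps the peak to its -15 dBFS ceiling.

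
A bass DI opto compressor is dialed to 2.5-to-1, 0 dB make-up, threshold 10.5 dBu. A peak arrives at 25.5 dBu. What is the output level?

Overshoot: 25.5 − 10.5 = 15 dB.
The 15 dB excess becomes 6 dB after 2.5:1 reduction.
That puts the output at 16.5 dBu.

16.5 dBu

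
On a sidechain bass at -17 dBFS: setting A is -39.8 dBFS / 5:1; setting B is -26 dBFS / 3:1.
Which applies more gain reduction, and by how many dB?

A, by 12.24 dB

A: 22.8 dB over, compressed to 4.56 dB over, so 18.24 dB of GR.
B: 9 dB over, compressed to 3 dB over, so 6 dB of GR.
A applies 12.24 dB more gain reduction.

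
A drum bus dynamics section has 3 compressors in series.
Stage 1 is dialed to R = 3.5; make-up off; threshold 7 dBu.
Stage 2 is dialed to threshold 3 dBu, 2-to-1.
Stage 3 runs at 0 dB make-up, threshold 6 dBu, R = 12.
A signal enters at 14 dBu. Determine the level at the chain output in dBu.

Stage 1: overshoot 7 dB → 7/3.5 = 2 dB → 9 dBu.
Stage 2: 6 dB above 3 dBu, reduced 2:1 to 3 dB above → 6 dBu.
Stage 3: 6 dBu ≤ 6 dBu, so stage 3 doesn't engage; output 6 dBu.

6 dBu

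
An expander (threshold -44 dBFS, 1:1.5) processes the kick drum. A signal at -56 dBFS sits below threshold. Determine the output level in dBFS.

Undershoot = (-44) − (-56) = 12 dB.
At 1:1.5, that expands to 18 dB under threshold.
Output = -44 − 18 = -62 dBFS.

-62 dBFS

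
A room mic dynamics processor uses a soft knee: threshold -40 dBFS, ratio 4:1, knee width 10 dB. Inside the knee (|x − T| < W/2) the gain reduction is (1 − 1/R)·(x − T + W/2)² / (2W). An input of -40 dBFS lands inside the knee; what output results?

-40.9375 dBFS

x − T + W/2 = -40 − (-40) + 5 = 5.
GR = (1 − 1/4) × 5² / 20 = 0.75 × 25 / 20 = 0.9375 dB.
Output = -40 − 0.9375 = -40.9375 dBFS.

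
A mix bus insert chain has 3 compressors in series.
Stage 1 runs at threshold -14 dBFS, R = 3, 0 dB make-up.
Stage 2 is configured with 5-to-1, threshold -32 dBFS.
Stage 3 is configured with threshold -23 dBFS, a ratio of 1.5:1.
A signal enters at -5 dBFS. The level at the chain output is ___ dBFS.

Stage 1: 9 dB above -14 dBFS, reduced 3:1 to 3 dB above → -11 dBFS.
Stage 2: 21 dB above -32 dBFS, reduced 5:1 to 4.2 dB above → -27.8 dBFS.
Stage 3: -27.8 dBFS ≤ -23 dBFS, so stage 3 doesn't engage; output -27.8 dBFS.

-27.8 dBFS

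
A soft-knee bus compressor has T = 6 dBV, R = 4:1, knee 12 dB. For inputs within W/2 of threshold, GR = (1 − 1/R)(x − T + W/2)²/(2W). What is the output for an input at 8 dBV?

6 dBV

x − T + W/2 = 8 − 6 + 6 = 8.
GR = (1 − 1/4) × 8² / 24 = 0.75 × 64 / 24 = 2 dB.
Output = 8 − 2 = 6 dBV.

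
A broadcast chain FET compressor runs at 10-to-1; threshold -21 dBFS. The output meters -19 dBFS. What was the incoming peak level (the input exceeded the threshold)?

Post-compression overshoot = -19 − (-21) = 2 dB.
Undo the ratio: input overshoot = 2 × 10 = 20 dB, giving input = -1 dBFS.

-1 dBFS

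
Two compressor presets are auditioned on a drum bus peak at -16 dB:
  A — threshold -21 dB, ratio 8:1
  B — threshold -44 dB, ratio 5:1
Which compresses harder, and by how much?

B, by 18.025 dB

A: overshoot 5 dB → output overshoot 0.625 dB → GR 4.375 dB.
B: overshoot 28 dB → output overshoot 5.6 dB → GR 22.4 dB.
Difference: 18.025 dB in favour of B.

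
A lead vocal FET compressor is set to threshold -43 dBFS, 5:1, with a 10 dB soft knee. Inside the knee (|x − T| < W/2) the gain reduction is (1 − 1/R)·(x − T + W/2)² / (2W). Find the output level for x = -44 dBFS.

x − T + W/2 = -44 − (-43) + 5 = 4.
GR = (1 − 1/5) × 4² / 20 = 0.8 × 16 / 20 = 0.64 dB.
Output = -44 − 0.64 = -44.64 dBFS.

-44.64 dBFS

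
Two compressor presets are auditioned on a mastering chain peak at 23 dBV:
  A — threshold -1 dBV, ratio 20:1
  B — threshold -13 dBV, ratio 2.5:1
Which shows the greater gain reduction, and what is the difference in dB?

A, by 1.2 dB

A: overshoot 24 dB → output overshoot 1.2 dB → GR 22.8 dB.
B: overshoot 36 dB → output overshoot 14.4 dB → GR 21.6 dB.
A reduces 1.2 dB more.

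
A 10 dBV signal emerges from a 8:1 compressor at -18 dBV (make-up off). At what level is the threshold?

Gain reduction = 10 − (-18) = 28 dB; output overshoot = GR / (R − 1) = 28 / 7 = 4 dB.
Threshold = output − output overshoot = -18 − 4 = -22 dBV.

-22 dBV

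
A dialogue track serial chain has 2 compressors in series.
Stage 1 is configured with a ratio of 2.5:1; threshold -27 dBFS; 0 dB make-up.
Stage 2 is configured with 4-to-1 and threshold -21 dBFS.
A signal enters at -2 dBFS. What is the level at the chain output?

-20 dBFS

Stage 1: 25 dB above -27 dBFS, reduced 2.5:1 to 10 dB above → -17 dBFS.
Stage 2: -17 dBFS is 4 dB over -21 dBFS; at 4:1 that becomes 1 dB over, giving -20 dBFS.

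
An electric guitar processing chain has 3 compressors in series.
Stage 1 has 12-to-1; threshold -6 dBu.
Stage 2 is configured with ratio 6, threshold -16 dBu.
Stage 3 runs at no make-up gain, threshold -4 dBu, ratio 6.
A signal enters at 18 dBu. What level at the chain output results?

-14 dBu

Stage 1: overshoot 24 dB → 24/12 = 2 dB → -4 dBu.
Stage 2: overshoot 12 dB → 12/6 = 2 dB → -14 dBu.
Stage 3: below threshold (-14 ≤ -4); passes unchanged; output -14 dBu.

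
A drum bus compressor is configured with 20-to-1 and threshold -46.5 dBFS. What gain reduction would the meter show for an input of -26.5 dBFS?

19 dB

Overshoot = -26.5 − (-46.5) = 20 dB.
After 20:1 compression the overshoot becomes 20/20 = 1 dB.
So the signal is attenuated by 20 − 1 = 19 dB.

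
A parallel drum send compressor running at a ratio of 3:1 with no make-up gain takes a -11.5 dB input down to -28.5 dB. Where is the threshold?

-37 dB

Input is 25.5 dB above T (since output overshoot × R = input overshoot: (-28.5 − T)·3 = -11.5 − T gives T = -37 dB).
Check: -37 + (-11.5 − (-37))/3 = -37 + 8.5 = -28.5 dB. ✓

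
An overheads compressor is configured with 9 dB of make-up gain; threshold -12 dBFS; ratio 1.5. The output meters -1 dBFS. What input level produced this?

Stripping the +9 dB make-up gives -10 dBFS at the gain stage.
That's 2 dB above the -12 dBFS threshold.
Before 1.5:1 compression the overshoot was 2 × 1.5 = 3 dB, so input = -12 + 3 = -9 dBFS.

-9 dBFS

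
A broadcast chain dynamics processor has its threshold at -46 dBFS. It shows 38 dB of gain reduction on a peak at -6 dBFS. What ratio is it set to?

Input overshoot = -6 − (-46) = 40 dB.
Output overshoot = 40 − 38 = 2 dB.
Ratio = input overshoot / output overshoot = 40 / 2 = 20.

20:1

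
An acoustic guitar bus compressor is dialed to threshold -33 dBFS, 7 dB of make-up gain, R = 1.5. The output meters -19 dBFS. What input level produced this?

Before make-up, the level was -19 − 7 = -26 dBFS.
The compressed level sits -26 − (-33) = 7 dB over threshold.
Undo the ratio: input overshoot = 7 × 1.5 = 10.5 dB, giving input = -22.5 dBFS.

-22.5 dBFS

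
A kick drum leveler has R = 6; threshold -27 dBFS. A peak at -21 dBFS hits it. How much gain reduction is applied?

5 dB

-21 dBFS exceeds the threshold by 6 dB.
After 6:1 compression the overshoot becomes 6/6 = 1 dB.
So the signal is attenuated by 6 − 1 = 5 dB.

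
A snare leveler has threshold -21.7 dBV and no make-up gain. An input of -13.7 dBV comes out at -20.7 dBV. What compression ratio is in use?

Input overshoot = -13.7 − (-21.7) = 8 dB; output overshoot = -20.7 − (-21.7) = 1 dB.
Ratio = 8 / 1 = 8.

8:1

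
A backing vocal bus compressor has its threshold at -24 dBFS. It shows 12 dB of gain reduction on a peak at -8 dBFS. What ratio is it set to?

4:1

Input overshoot = -8 − (-24) = 16 dB.
Output overshoot = 16 − 12 = 4 dB.
Ratio = input overshoot / output overshoot = 16 / 4 = 4.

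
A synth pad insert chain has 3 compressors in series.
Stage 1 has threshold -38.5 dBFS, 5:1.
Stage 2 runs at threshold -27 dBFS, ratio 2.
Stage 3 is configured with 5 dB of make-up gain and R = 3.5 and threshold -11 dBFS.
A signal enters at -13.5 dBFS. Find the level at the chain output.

-28.5 dBFS

Stage 1: overshoot 25 dB → 25/5 = 5 dB → -33.5 dBFS.
Stage 2: -33.5 dBFS is at or below the -27 dBFS threshold — no compression; output -33.5 dBFS.
Stage 3: below threshold (-33.5 ≤ -11); passes unchanged; make-up brings it to -28.5 dBFS.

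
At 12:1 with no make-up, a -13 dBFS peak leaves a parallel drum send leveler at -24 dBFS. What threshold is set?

Gain reduction = -13 − (-24) = 11 dB; output overshoot = GR / (R − 1) = 11 / 11 = 1 dB.
Threshold = output − output overshoot = -24 − 1 = -25 dBFS.

-25 dBFS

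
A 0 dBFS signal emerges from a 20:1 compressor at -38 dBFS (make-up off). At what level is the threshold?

-40 dBFS

Let T be the threshold. Output overshoot = (input overshoot)/R, so -38 − T = (0 − T)/20.
20·(-38 − T) = 0 − T → 19·T = -760 − 0 = -760.
T = -760/19 = -40 dBFS.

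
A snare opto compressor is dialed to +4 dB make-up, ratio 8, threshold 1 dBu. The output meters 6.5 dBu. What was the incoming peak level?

Remove make-up: 6.5 − 4 = 2.5 dBu.
That's 1.5 dB above the 1 dBu threshold.
Input overshoot = R × output overshoot = 12 dB → input = 1 + 12 = 13 dBu.

13 dBu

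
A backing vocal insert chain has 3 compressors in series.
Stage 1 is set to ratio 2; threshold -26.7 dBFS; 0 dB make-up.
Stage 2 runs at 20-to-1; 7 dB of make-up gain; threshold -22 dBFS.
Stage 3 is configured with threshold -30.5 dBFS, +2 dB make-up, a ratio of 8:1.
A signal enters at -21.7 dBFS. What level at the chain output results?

Stage 1: overshoot 5 dB → 5/2 = 2.5 dB → -24.2 dBFS.
Stage 2: -24.2 dBFS is at or below the -22 dBFS threshold — no compression; make-up brings it to -17.2 dBFS.
Stage 3: -17.2 dBFS is 13.3 dB over -30.5 dBFS; at 8:1 that becomes 1.6625 dB over, giving -28.8375 dBFS; +2 dB make-up → -26.8375 dBFS.

-26.8375 dBFS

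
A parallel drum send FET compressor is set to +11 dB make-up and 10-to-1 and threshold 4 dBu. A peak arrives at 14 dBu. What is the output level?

The input is 10 dB above the 4 dBu threshold.
10:1 compression reduces that to 10/10 = 1 dB over.
So the level is 4 + 1 = 5 dBu; make-up adds 11 dB, giving 16 dBu.

16 dBu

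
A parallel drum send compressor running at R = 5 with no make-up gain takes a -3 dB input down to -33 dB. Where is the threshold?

Input is 37.5 dB above T (since output overshoot × R = input overshoot: (-33 − T)·5 = -3 − T gives T = -40.5 dB).
Check: -40.5 + (-3 − (-40.5))/5 = -40.5 + 7.5 = -33 dB. ✓

-40.5 dB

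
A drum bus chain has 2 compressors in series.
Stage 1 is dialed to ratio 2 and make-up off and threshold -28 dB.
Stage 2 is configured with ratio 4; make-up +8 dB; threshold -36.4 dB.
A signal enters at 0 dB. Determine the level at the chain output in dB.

-22.8 dB

Stage 1: 0 dB is 28 dB over -28 dB; at 2:1 that becomes 14 dB over, giving -14 dB.
Stage 2: overshoot 22.4 dB → 22.4/4 = 5.6 dB → -30.8 dB; +8 dB make-up → -22.8 dB.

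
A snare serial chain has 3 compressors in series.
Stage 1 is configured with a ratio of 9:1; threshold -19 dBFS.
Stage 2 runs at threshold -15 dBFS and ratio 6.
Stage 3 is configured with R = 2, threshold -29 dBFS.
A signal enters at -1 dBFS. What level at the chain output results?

Stage 1: overshoot 18 dB → 18/9 = 2 dB → -17 dBFS.
Stage 2: below threshold (-17 ≤ -15); passes unchanged; output -17 dBFS.
Stage 3: 12 dB above -29 dBFS, reduced 2:1 to 6 dB above → -23 dBFS.

-23 dBFS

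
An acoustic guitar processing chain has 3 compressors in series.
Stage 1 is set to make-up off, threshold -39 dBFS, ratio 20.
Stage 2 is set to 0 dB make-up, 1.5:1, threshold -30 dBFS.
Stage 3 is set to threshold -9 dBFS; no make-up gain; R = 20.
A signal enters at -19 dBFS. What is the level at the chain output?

Stage 1: 20 dB above -39 dBFS, reduced 20:1 to 1 dB above → -38 dBFS.
Stage 2: below threshold (-38 ≤ -30); passes unchanged; output -38 dBFS.
Stage 3: below threshold (-38 ≤ -9); passes unchanged; output -38 dBFS.

-38 dBFS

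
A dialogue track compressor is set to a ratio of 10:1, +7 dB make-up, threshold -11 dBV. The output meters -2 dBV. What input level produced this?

Stripping the +7 dB make-up gives -9 dBV at the gain stage.
That's 2 dB above the -11 dBV threshold.
Undo the ratio: input overshoot = 2 × 10 = 20 dB, giving input = 9 dBV.

9 dBV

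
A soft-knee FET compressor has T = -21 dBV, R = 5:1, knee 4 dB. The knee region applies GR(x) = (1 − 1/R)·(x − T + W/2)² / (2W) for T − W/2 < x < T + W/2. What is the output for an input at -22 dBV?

x − T + W/2 = -22 − (-21) + 2 = 1.
GR = (1 − 1/5) × 1² / 8 = 0.8 × 1 / 8 = 0.1 dB.
Output = -22 − 0.1 = -22.1 dBV.

-22.1 dBV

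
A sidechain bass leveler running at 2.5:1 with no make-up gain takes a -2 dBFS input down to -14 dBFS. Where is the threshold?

Gain reduction = -2 − (-14) = 12 dB; output overshoot = GR / (R − 1) = 12 / 1.5 = 8 dB.
Threshold = output − output overshoot = -14 − 8 = -22 dBFS.

-22 dBFS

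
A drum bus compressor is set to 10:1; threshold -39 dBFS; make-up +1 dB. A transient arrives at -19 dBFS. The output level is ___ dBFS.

-36 dBFS

Overshoot: -19 − (-39) = 20 dB.
At 10:1 the overshoot is divided by 10, leaving 2 dB above threshold.
Output = -39 + 2 = -37 dBFS; make-up adds 1 dB, giving -36 dBFS.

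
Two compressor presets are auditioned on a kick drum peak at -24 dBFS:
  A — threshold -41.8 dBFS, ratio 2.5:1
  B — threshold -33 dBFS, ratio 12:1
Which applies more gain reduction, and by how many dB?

A, by 2.43 dB

A: GR = 17.8 − 17.8/2.5 = 10.68 dB.
B: GR = 9 − 9/12 = 8.25 dB.
Difference: 2.43 dB in favour of A.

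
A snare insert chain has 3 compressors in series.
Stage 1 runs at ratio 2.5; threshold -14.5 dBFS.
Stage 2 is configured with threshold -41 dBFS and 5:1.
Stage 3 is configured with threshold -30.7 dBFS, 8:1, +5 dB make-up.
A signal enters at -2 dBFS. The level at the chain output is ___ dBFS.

Stage 1: -2 dBFS is 12.5 dB over -14.5 dBFS; at 2.5:1 that becomes 5 dB over, giving -9.5 dBFS.
Stage 2: -9.5 dBFS is 31.5 dB over -41 dBFS; at 5:1 that becomes 6.3 dB over, giving -34.7 dBFS.
Stage 3: -34.7 dBFS ≤ -30.7 dBFS, so stage 3 doesn't engage; make-up brings it to -29.7 dBFS.

-29.7 dBFS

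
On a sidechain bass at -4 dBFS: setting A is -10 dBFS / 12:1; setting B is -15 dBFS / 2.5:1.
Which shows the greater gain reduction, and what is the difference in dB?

A: overshoot 6 dB → output overshoot 0.5 dB → GR 5.5 dB.
B: overshoot 11 dB → output overshoot 4.4 dB → GR 6.6 dB.
B reduces 1.1 dB more.

B, by 1.1 dB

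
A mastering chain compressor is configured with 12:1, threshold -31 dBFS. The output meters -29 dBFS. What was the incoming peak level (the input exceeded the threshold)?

-7 dBFS

That's 2 dB above the -31 dBFS threshold.
Before 12:1 compression the overshoot was 2 × 12 = 24 dB, so input = -31 + 24 = -7 dBFS.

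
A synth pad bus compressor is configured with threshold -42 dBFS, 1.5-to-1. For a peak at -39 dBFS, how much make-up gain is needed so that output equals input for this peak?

1 dB

Overshoot 3 dB → 3/1.5 = 2 dB after compression, so the compressed level is -42 + 2 = -40 dBFS.
Make-up = target − compressed = -39 − (-40) = 1 dB.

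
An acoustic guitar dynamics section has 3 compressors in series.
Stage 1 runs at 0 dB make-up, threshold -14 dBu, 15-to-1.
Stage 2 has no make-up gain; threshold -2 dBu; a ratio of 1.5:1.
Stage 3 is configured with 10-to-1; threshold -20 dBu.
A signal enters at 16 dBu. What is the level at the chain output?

Stage 1: 16 dBu is 30 dB over -14 dBu; at 15:1 that becomes 2 dB over, giving -12 dBu.
Stage 2: below threshold (-12 ≤ -2); passes unchanged; output -12 dBu.
Stage 3: -12 dBu is 8 dB over -20 dBu; at 10:1 that becomes 0.8 dB over, giving -19.2 dBu.

-19.2 dBu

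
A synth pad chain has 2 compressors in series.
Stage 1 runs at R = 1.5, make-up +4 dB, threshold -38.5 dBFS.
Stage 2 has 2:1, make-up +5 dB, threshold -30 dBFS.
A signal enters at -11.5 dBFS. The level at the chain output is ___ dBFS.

Stage 1: -11.5 dBFS is 27 dB over -38.5 dBFS; at 1.5:1 that becomes 18 dB over, giving -20.5 dBFS; +4 dB make-up → -16.5 dBFS.
Stage 2: overshoot 13.5 dB → 13.5/2 = 6.75 dB → -23.25 dBFS; +5 dB make-up → -18.25 dBFS.

-18.25 dBFS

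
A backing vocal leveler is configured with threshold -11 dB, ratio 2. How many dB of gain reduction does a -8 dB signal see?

1.5 dB

Overshoot = -8 − (-11) = 3 dB.
At 2:1, output sits 3/2 = 1.5 dB above threshold.
GR = overshoot in − overshoot out = 3 − 1.5 = 1.5 dB.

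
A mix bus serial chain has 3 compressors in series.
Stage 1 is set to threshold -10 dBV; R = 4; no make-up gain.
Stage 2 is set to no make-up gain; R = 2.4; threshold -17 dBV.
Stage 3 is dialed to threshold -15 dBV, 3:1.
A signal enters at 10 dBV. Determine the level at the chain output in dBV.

-14 dBV

Stage 1: overshoot 20 dB → 20/4 = 5 dB → -5 dBV.
Stage 2: 12 dB above -17 dBV, reduced 2.4:1 to 5 dB above → -12 dBV.
Stage 3: overshoot 3 dB → 3/3 = 1 dB → -14 dBV.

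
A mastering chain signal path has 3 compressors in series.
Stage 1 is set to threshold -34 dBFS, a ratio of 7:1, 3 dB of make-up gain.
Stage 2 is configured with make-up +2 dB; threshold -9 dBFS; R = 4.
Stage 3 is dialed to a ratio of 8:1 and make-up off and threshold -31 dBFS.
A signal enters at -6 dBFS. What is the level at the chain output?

Stage 1: overshoot 28 dB → 28/7 = 4 dB → -30 dBFS; +3 dB make-up → -27 dBFS.
Stage 2: -27 dBFS ≤ -9 dBFS, so stage 2 doesn't engage; make-up brings it to -25 dBFS.
Stage 3: -25 dBFS is 6 dB over -31 dBFS; at 8:1 that becomes 0.75 dB over, giving -30.25 dBFS.

-30.25 dBFS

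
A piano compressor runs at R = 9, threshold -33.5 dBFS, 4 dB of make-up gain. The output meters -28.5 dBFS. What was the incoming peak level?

Remove make-up: -28.5 − 4 = -32.5 dBFS.
That's 1 dB above the -33.5 dBFS threshold.
Before 9:1 compression the overshoot was 1 × 9 = 9 dB, so input = -33.5 + 9 = -24.5 dBFS.

-24.5 dBFS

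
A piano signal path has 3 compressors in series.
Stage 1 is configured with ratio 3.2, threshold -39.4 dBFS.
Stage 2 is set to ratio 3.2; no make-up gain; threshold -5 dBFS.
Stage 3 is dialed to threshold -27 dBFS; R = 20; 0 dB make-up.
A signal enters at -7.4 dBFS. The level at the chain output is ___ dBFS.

Stage 1: overshoot 32 dB → 32/3.2 = 10 dB → -29.4 dBFS.
Stage 2: below threshold (-29.4 ≤ -5); passes unchanged; output -29.4 dBFS.
Stage 3: below threshold (-29.4 ≤ -27); passes unchanged; output -29.4 dBFS.

-29.4 dBFS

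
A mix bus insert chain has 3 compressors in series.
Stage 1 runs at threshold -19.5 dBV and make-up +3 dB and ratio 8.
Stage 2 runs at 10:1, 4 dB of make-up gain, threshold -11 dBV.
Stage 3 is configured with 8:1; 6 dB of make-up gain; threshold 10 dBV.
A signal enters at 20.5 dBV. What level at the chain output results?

Stage 1: overshoot 40 dB → 40/8 = 5 dB → -14.5 dBV; +3 dB make-up → -11.5 dBV.
Stage 2: -11.5 dBV ≤ -11 dBV, so stage 2 doesn't engage; make-up brings it to -7.5 dBV.
Stage 3: -7.5 dBV ≤ 10 dBV, so stage 3 doesn't engage; make-up brings it to -1.5 dBV.

-1.5 dBV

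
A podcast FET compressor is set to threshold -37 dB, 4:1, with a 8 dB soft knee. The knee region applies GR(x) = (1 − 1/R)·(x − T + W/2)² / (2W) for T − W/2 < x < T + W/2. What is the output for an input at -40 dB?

x − T + W/2 = -40 − (-37) + 4 = 1.
GR = (1 − 1/4) × 1² / 16 = 0.75 × 1 / 16 = 0.046875 dB.
Output = -40 − 0.046875 = -40.046875 dB.

-40.046875 dB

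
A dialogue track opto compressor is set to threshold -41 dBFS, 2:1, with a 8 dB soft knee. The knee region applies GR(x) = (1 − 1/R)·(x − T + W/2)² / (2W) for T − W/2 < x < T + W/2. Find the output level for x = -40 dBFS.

-40.78125 dBFS

x − T + W/2 = -40 − (-41) + 4 = 5.
GR = (1 − 1/2) × 5² / 16 = 0.5 × 25 / 16 = 0.78125 dB.
Output = -40 − 0.78125 = -40.78125 dBFS.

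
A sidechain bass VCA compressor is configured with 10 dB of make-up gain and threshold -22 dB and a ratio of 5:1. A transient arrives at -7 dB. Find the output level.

-9 dB

Overshoot: -7 − (-22) = 15 dB.
The 15 dB excess becomes 3 dB after 5:1 reduction.
That puts the output at -19 dB; make-up adds 10 dB, giving -9 dB.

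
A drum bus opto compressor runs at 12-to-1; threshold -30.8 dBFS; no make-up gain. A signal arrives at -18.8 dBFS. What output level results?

-18.8 dBFS sits 12 dB over threshold.
The 12 dB excess becomes 1 dB after 12:1 reduction.
So the level is -30.8 + 1 = -29.8 dBFS.

-29.8 dBFS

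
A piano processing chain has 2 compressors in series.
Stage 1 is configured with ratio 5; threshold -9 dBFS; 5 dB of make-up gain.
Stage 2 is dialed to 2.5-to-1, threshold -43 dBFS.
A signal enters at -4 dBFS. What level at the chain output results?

Stage 1: -4 dBFS is 5 dB over -9 dBFS; at 5:1 that becomes 1 dB over, giving -8 dBFS; +5 dB make-up → -3 dBFS.
Stage 2: overshoot 40 dB → 40/2.5 = 16 dB → -27 dBFS.

-27 dBFS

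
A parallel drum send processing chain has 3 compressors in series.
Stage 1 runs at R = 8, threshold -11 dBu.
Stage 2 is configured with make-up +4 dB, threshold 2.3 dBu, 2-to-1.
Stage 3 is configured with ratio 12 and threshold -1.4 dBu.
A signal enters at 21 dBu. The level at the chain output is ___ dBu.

-3 dBu

Stage 1: 32 dB above -11 dBu, reduced 8:1 to 4 dB above → -7 dBu.
Stage 2: below threshold (-7 ≤ 2.3); passes unchanged; make-up brings it to -3 dBu.
Stage 3: -3 dBu is at or below the -1.4 dBu threshold — no compression; output -3 dBu.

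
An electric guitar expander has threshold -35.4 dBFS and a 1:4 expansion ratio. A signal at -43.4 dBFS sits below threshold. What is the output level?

Below threshold, a 1:4 expander applies gain = (4−1)×(T − x) of attenuation.
(4−1) × 8 = 24 dB, so output = -43.4 − 24 = -67.4 dBFS.

-67.4 dBFS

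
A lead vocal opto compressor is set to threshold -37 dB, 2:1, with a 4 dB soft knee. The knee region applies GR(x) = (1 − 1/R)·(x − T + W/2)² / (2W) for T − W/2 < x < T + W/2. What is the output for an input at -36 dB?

-36.5625 dB

x − T + W/2 = -36 − (-37) + 2 = 3.
GR = (1 − 1/2) × 3² / 8 = 0.5 × 9 / 8 = 0.5625 dB.
Output = -36 − 0.5625 = -36.5625 dB.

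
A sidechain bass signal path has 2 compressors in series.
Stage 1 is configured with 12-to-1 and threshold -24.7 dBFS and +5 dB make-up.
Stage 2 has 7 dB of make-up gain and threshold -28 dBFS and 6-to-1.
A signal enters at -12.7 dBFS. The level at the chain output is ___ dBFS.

Stage 1: 12 dB above -24.7 dBFS, reduced 12:1 to 1 dB above → -23.7 dBFS; +5 dB make-up → -18.7 dBFS.
Stage 2: -18.7 dBFS is 9.3 dB over -28 dBFS; at 6:1 that becomes 1.55 dB over, giving -26.45 dBFS; +7 dB make-up → -19.45 dBFS.

-19.45 dBFS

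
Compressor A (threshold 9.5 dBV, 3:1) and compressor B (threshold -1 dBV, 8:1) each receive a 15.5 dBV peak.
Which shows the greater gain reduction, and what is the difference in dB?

B, by 10.4375 dB

A: GR = 6 − 6/3 = 4 dB.
B: GR = 16.5 − 16.5/8 = 14.4375 dB.
Difference: 10.4375 dB in favour of B.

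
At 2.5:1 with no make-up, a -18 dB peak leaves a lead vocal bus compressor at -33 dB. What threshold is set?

-43 dB

Gain reduction = -18 − (-33) = 15 dB; output overshoot = GR / (R − 1) = 15 / 1.5 = 10 dB.
Threshold = output − output overshoot = -33 − 10 = -43 dB.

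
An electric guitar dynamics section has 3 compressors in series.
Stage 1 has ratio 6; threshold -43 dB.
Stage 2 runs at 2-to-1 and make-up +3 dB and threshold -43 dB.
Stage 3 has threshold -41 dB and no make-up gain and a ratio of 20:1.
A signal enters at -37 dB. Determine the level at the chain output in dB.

-40.925 dB

Stage 1: 6 dB above -43 dB, reduced 6:1 to 1 dB above → -42 dB.
Stage 2: -42 dB is 1 dB over -43 dB; at 2:1 that becomes 0.5 dB over, giving -42.5 dB; +3 dB make-up → -39.5 dB.
Stage 3: 1.5 dB above -41 dB, reduced 20:1 to 0.075 dB above → -40.925 dB.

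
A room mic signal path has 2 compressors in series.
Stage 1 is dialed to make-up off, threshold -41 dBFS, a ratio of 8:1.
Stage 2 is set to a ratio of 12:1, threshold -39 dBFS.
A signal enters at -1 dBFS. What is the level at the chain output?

-38.75 dBFS

Stage 1: overshoot 40 dB → 40/8 = 5 dB → -36 dBFS.
Stage 2: -36 dBFS is 3 dB over -39 dBFS; at 12:1 that becomes 0.25 dB over, giving -38.75 dBFS.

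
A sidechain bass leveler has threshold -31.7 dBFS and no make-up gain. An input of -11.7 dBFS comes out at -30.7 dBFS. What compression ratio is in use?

20:1

Input overshoot = -11.7 − (-31.7) = 20 dB; output overshoot = -30.7 − (-31.7) = 1 dB.
Ratio = 20 / 1 = 20.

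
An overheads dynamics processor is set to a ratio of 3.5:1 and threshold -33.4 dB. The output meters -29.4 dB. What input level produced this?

-19.4 dB

The compressed level sits -29.4 − (-33.4) = 4 dB over threshold.
Before 3.5:1 compression the overshoot was 4 × 3.5 = 14 dB, so input = -33.4 + 14 = -19.4 dB.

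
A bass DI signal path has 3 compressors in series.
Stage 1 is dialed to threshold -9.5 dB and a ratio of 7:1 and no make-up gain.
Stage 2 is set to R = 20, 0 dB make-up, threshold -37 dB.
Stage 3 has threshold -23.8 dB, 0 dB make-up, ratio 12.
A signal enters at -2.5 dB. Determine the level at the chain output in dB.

-35.575 dB

Stage 1: 7 dB above -9.5 dB, reduced 7:1 to 1 dB above → -8.5 dB.
Stage 2: overshoot 28.5 dB → 28.5/20 = 1.425 dB → -35.575 dB.
Stage 3: below threshold (-35.575 ≤ -23.8); passes unchanged; output -35.575 dB.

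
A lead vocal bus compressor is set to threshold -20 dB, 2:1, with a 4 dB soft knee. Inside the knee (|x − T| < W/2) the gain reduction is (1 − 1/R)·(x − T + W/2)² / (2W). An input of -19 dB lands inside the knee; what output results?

x − T + W/2 = -19 − (-20) + 2 = 3.
GR = (1 − 1/2) × 3² / 8 = 0.5 × 9 / 8 = 0.5625 dB.
Output = -19 − 0.5625 = -19.5625 dB.

-19.5625 dB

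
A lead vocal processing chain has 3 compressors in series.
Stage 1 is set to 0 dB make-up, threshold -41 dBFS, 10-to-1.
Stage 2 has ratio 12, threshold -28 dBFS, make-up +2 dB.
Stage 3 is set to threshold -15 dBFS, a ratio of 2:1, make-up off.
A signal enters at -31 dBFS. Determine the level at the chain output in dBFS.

Stage 1: overshoot 10 dB → 10/10 = 1 dB → -40 dBFS.
Stage 2: -40 dBFS ≤ -28 dBFS, so stage 2 doesn't engage; make-up brings it to -38 dBFS.
Stage 3: -38 dBFS is at or below the -15 dBFS threshold — no compression; output -38 dBFS.

-38 dBFS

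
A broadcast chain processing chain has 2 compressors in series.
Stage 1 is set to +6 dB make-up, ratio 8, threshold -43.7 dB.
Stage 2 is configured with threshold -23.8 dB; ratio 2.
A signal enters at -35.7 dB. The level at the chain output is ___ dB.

-36.7 dB

Stage 1: 8 dB above -43.7 dB, reduced 8:1 to 1 dB above → -42.7 dB; +6 dB make-up → -36.7 dB.
Stage 2: -36.7 dB is at or below the -23.8 dB threshold — no compression; output -36.7 dB.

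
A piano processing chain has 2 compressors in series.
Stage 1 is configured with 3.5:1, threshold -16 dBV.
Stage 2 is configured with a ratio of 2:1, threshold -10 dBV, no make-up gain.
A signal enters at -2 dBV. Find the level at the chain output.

-12 dBV

Stage 1: 14 dB above -16 dBV, reduced 3.5:1 to 4 dB above → -12 dBV.
Stage 2: below threshold (-12 ≤ -10); passes unchanged; output -12 dBV.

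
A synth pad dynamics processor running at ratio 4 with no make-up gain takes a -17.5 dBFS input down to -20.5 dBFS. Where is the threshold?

Input is 4 dB above T (since output overshoot × R = input overshoot: (-20.5 − T)·4 = -17.5 − T gives T = -21.5 dBFS).
Check: -21.5 + (-17.5 − (-21.5))/4 = -21.5 + 1 = -20.5 dBFS. ✓

-21.5 dBFS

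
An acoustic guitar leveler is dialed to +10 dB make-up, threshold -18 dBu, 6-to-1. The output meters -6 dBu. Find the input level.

Stripping the +10 dB make-up gives -16 dBu at the gain stage.
Post-compression overshoot = -16 − (-18) = 2 dB.
Before 6:1 compression the overshoot was 2 × 6 = 12 dB, so input = -18 + 12 = -6 dBu.

-6 dBu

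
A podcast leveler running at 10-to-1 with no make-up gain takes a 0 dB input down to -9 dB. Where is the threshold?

-10 dB

Let T be the threshold. Output overshoot = (input overshoot)/R, so -9 − T = (0 − T)/10.
10·(-9 − T) = 0 − T → 9·T = -90 − 0 = -90.
T = -90/9 = -10 dB.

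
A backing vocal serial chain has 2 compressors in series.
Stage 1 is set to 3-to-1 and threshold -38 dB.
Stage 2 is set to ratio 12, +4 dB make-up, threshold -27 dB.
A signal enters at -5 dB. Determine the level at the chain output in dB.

Stage 1: 33 dB above -38 dB, reduced 3:1 to 11 dB above → -27 dB.
Stage 2: below threshold (-27 ≤ -27); passes unchanged; make-up brings it to -23 dB.

-23 dB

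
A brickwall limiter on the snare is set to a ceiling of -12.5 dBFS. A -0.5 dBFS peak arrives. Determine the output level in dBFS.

-12.5 dBFS

A brickwall limiter is an ∞:1 compressor: any input above the ceiling is clamped to -12.5 dBFS.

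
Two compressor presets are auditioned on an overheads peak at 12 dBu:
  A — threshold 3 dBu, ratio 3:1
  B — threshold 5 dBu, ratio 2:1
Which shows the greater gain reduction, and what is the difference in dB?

A: GR = 9 − 9/3 = 6 dB.
B: GR = 7 − 7/2 = 3.5 dB.
Difference: 2.5 dB in favour of A.

A, by 2.5 dB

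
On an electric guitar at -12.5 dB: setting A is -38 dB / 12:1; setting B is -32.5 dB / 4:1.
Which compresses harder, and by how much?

A, by 8.375 dB

A: GR = 25.5 − 25.5/12 = 23.375 dB.
B: GR = 20 − 20/4 = 15 dB.
A applies 8.375 dB more gain reduction.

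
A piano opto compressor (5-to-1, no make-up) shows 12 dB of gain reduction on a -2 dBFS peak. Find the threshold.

Let T be the threshold. Output overshoot = (input overshoot)/R, so -14 − T = (-2 − T)/5.
5·(-14 − T) = -2 − T → 4·T = -70 − (-2) = -68.
T = -68/4 = -17 dBFS.

-17 dBFS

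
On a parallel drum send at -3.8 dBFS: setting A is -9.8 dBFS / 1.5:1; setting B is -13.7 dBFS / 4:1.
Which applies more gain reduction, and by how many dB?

A: GR = 6 − 6/1.5 = 2 dB.
B: GR = 9.9 − 9.9/4 = 7.425 dB.
B reduces 5.425 dB more.

B, by 5.425 dB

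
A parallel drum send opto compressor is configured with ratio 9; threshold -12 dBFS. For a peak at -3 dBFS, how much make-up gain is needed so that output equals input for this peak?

8 dB

The peak compresses to -12 + 9/9 = -11 dBFS.
To reach -3 dBFS requires -3 − (-11) = 8 dB of make-up.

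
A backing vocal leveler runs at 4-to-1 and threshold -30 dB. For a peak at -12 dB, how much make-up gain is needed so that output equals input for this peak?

The peak compresses to -30 + 18/4 = -25.5 dB.
To reach -12 dB requires -12 − (-25.5) = 13.5 dB of make-up.

13.5 dB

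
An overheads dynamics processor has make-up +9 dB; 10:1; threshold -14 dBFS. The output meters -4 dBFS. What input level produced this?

Remove make-up: -4 − 9 = -13 dBFS.
Post-compression overshoot = -13 − (-14) = 1 dB.
Input overshoot = R × output overshoot = 10 dB → input = -14 + 10 = -4 dBFS.

-4 dBFS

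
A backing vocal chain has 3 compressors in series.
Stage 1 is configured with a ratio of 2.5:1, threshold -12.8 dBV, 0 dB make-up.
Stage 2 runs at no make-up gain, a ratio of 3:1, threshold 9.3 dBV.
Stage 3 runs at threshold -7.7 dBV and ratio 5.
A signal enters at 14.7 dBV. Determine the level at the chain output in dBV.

Stage 1: 27.5 dB above -12.8 dBV, reduced 2.5:1 to 11 dB above → -1.8 dBV.
Stage 2: -1.8 dBV ≤ 9.3 dBV, so stage 2 doesn't engage; output -1.8 dBV.
Stage 3: overshoot 5.9 dB → 5.9/5 = 1.18 dB → -6.52 dBV.

-6.52 dBV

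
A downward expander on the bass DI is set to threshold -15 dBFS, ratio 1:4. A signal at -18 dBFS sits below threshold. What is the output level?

-27 dBFS

The input is 3 dB below the -15 dBFS threshold.
A 1:4 expander multiplies undershoot by 4: 3 × 4 = 12 dB below threshold.
Output = -15 − 12 = -27 dBFS.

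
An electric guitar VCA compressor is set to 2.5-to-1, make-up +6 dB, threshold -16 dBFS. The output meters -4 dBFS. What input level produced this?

-1 dBFS

Before make-up, the level was -4 − 6 = -10 dBFS.
That's 6 dB above the -16 dBFS threshold.
Before 2.5:1 compression the overshoot was 6 × 2.5 = 15 dB, so input = -16 + 15 = -1 dBFS.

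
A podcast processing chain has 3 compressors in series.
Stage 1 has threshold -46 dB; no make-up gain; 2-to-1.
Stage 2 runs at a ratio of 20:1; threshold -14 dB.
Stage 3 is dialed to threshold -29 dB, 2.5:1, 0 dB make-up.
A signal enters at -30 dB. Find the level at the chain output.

-38 dB

Stage 1: 16 dB above -46 dB, reduced 2:1 to 8 dB above → -38 dB.
Stage 2: -38 dB ≤ -14 dB, so stage 2 doesn't engage; output -38 dB.
Stage 3: below threshold (-38 ≤ -29); passes unchanged; output -38 dB.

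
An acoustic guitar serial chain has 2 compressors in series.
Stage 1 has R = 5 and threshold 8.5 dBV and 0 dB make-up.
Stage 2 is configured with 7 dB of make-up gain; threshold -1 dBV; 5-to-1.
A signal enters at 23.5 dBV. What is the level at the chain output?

8.5 dBV

Stage 1: 23.5 dBV is 15 dB over 8.5 dBV; at 5:1 that becomes 3 dB over, giving 11.5 dBV.
Stage 2: 11.5 dBV is 12.5 dB over -1 dBV; at 5:1 that becomes 2.5 dB over, giving 1.5 dBV; +7 dB make-up → 8.5 dBV.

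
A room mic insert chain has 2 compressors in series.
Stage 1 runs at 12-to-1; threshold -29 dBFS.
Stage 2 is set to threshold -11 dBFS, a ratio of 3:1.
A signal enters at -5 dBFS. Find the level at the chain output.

-27 dBFS

Stage 1: 24 dB above -29 dBFS, reduced 12:1 to 2 dB above → -27 dBFS.
Stage 2: -27 dBFS ≤ -11 dBFS, so stage 2 doesn't engage; output -27 dBFS.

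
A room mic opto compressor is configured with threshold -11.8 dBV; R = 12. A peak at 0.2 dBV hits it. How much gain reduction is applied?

11 dB

0.2 dBV exceeds the threshold by 12 dB.
At 12:1, output sits 12/12 = 1 dB above threshold.
Gain reduction = 12 − 1 = 11 dB.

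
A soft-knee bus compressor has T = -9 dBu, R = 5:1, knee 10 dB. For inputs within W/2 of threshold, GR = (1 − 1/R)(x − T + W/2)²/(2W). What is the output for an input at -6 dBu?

-8.56 dBu

x − T + W/2 = -6 − (-9) + 5 = 8.
GR = (1 − 1/5) × 8² / 20 = 0.8 × 64 / 20 = 2.56 dB.
Output = -6 − 2.56 = -8.56 dBu.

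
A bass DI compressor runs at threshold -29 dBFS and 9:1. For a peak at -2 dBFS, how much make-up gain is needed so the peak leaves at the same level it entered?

24 dB

The peak compresses to -29 + 27/9 = -26 dBFS.
To reach -2 dBFS requires -2 − (-26) = 24 dB of make-up.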